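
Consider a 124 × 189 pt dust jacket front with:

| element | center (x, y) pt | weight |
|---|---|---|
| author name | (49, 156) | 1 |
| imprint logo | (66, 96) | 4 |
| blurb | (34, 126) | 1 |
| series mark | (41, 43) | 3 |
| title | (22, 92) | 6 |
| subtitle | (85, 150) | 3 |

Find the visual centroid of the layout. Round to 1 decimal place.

Weights sum to 1 + 4 + 1 + 3 + 6 + 3 = 18.
x: (1·49 + 4·66 + 1·34 + 3·41 + 6·22 + 3·85) / 18 = 857 / 18 ≈ 47.61
y: (1·156 + 4·96 + 1·126 + 3·43 + 6·92 + 3·150) / 18 = 1797 / 18 ≈ 99.83

(47.6, 99.8)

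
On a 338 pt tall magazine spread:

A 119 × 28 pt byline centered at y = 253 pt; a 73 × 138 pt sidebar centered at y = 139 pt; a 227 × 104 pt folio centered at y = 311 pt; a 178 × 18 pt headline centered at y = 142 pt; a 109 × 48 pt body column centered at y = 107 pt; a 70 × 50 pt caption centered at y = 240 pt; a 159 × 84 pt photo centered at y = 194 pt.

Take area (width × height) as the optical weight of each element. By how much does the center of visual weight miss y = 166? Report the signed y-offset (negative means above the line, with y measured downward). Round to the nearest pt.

≈ 59 pt

Areas → weights: byline 119·28 = 3332, sidebar 73·138 = 10074, folio 227·104 = 23608, headline 178·18 = 3204, body column 109·48 = 5232, caption 70·50 = 3500, photo 159·84 = 13356; Σw = 62306.
y: moment 14031226 / weight 62306 ≈ 225.20
Against y = 166, that's 225.20 − 166 = 59.20.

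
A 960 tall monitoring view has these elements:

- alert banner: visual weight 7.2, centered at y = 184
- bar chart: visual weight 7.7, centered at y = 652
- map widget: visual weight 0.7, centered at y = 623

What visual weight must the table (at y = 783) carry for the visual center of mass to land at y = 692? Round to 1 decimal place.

w ≈ 44.1

Fixed elements: Σw = 7.2 + 7.7 + 0.7 = 15.6, Σw·y = 7.2·184 + 7.7·652 + 0.7·623 = 6781.3.
Balance at y = 692 requires (6781.3 + w·783) / (15.6 + w) = 692.
Solving: w = (692·15.6 − 6781.3) / (783 − 692) = 4013.9 / 91 ≈ 44.11.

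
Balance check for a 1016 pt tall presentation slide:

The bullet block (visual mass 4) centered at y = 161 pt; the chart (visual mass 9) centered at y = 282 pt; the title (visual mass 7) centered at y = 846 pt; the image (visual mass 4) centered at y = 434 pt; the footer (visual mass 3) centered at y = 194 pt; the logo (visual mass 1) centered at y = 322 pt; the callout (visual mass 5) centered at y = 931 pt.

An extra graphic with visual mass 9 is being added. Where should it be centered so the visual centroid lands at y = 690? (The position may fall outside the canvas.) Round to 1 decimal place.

With the extra graphic, Σw becomes 4 + 9 + 7 + 4 + 3 + 1 + 5 + 9 = 42.
Along y: (16399 + 9·y) / 42 = 690 (existing moment 4·161 + 9·282 + 7·846 + 4·434 + 3·194 + 1·322 + 5·931 = 16399) ⇒ y = (28980 − 16399) / 9 ≈ 1397.89.

y ≈ 1397.9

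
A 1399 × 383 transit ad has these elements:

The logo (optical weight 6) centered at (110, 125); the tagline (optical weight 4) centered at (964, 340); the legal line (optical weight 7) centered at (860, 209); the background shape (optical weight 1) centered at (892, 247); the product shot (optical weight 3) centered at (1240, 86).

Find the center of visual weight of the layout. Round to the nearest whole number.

(721, 194)

Σw = 6 + 4 + 7 + 1 + 3 = 21.
x-moment: 6·110 + 4·964 + 7·860 + 1·892 + 3·1240 = 15148; centroid 15148/21 ≈ 721.33.
y-moment: 6·125 + 4·340 + 7·209 + 1·247 + 3·86 = 4078; centroid 4078/21 ≈ 194.19.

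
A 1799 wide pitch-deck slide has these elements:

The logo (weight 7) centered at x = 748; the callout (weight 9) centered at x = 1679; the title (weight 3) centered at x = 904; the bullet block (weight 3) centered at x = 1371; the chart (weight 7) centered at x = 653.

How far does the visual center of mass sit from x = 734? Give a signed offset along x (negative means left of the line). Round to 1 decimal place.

≈ 360.6

Σw = 7 + 9 + 3 + 3 + 7 = 29.
Σw·x = 7·748 + 9·1679 + 3·904 + 3·1371 + 7·653 = 31743, so x̄ = 31743/29 ≈ 1094.59.
Against x = 734, that's 1094.59 − 734 = 360.59.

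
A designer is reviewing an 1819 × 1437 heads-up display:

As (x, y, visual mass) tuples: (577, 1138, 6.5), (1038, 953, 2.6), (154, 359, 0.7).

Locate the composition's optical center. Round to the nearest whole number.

Σw = 6.5 + 2.6 + 0.7 = 9.8.
Σw·x = 6.5·577 + 2.6·1038 + 0.7·154 = 6557.1, so x̄ = 6557.1/9.8 ≈ 669.09.
Σw·y = 6.5·1138 + 2.6·953 + 0.7·359 = 10126.1, so ȳ = 10126.1/9.8 ≈ 1033.28.

(669, 1033)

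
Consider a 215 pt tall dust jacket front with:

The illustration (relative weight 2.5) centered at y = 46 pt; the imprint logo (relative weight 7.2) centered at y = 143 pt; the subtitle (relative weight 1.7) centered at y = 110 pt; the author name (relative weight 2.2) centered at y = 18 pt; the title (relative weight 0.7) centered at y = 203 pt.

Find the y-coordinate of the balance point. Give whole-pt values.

Total weight = 2.5 + 7.2 + 1.7 + 2.2 + 0.7 = 14.3.
y-moment: 2.5·46 + 7.2·143 + 1.7·110 + 2.2·18 + 0.7·203 = 1513.3; centroid 1513.3/14.3 ≈ 105.83.

y ≈ 106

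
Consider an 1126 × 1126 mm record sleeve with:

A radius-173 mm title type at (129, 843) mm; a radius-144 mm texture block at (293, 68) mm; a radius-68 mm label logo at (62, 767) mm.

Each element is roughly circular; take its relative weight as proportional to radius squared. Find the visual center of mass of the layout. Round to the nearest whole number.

(185, 546)

r² weights: title type 173² = 29929, texture block 144² = 20736, label logo 68² = 4624. Total = 55289.
x: (29929·129 + 20736·293 + 4624·62) / 55289 = 10223177 / 55289 ≈ 184.90
y: (29929·843 + 20736·68 + 4624·767) / 55289 = 30186803 / 55289 ≈ 545.98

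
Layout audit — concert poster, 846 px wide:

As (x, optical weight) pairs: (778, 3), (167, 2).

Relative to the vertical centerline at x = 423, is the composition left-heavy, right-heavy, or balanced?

right-heavy

Total weight = 3 + 2 = 5.
x: (3·778 + 2·167) / 5 = 2668 / 5 ≈ 533.60
533.6 lies right of the midline 423, so the layout is right-heavy.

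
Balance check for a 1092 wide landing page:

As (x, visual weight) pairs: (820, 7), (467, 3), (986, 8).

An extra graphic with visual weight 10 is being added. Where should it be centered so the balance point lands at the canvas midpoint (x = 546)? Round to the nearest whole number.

New total weight: (7 + 3 + 8) + 10 = 28.
x: need Σw·x = 28·546 = 15288. Existing = 7·820 + 3·467 + 8·986 = 15029. Remainder 259 / 10 ≈ 25.90.

x ≈ 26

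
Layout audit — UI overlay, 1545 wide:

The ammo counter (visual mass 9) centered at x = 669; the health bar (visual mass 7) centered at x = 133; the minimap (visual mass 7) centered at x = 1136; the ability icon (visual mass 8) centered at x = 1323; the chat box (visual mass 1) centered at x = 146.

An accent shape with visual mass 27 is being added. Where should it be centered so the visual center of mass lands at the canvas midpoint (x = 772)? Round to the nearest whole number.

x ≈ 738

New total weight: (9 + 7 + 7 + 8 + 1) + 27 = 59.
Along x: (25634 + 27·x) / 59 = 772 (existing moment 9·669 + 7·133 + 7·1136 + 8·1323 + 1·146 = 25634) ⇒ x = (45548 − 25634) / 27 ≈ 737.56.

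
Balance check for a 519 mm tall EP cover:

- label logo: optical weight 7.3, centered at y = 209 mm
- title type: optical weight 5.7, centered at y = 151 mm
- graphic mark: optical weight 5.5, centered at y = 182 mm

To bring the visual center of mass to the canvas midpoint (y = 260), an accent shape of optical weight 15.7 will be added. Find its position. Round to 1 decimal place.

After adding the accent shape, total weight = 7.3 + 5.7 + 5.5 + 15.7 = 34.2.
y: need Σw·y = 34.2·260 = 8892.0. Existing = 7.3·209 + 5.7·151 + 5.5·182 = 3387.4. Remainder 5504.6 / 15.7 ≈ 350.61.

y ≈ 350.6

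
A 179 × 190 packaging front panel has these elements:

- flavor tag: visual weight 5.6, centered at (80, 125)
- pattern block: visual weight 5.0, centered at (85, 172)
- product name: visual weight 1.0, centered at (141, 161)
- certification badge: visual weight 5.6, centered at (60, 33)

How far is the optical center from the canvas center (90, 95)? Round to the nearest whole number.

Weights sum to 5.6 + 5.0 + 1.0 + 5.6 = 17.2.
x: (5.6·80 + 5.0·85 + 1.0·141 + 5.6·60) / 17.2 = 1350.0 / 17.2 ≈ 78.49
y: (5.6·125 + 5.0·172 + 1.0·161 + 5.6·33) / 17.2 = 1905.8 / 17.2 ≈ 110.80
From (90, 95): dx = -11.51, dy = 15.80, so the distance is √(dx²+dy²) ≈ 19.55.

≈ 20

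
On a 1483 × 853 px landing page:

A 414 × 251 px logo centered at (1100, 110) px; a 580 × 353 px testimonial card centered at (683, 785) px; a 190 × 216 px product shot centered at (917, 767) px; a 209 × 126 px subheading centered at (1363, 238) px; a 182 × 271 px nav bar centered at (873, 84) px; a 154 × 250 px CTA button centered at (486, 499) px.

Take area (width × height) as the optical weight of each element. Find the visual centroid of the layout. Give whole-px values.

Areas: logo 414·251 = 103914, testimonial card 580·353 = 204740, product shot 190·216 = 41040, subheading 209·126 = 26334, nav bar 182·271 = 49322, CTA button 154·250 = 38500. Total weight = 463850.
x-moment: 103914·1100 + 204740·683 + 41040·917 + 26334·1363 + 49322·873 + 38500·486 = 389438848; centroid 389438848/463850 ≈ 839.58.
y-moment: 103914·110 + 204740·785 + 41040·767 + 26334·238 + 49322·84 + 38500·499 = 233251160; centroid 233251160/463850 ≈ 502.86.

(840, 503)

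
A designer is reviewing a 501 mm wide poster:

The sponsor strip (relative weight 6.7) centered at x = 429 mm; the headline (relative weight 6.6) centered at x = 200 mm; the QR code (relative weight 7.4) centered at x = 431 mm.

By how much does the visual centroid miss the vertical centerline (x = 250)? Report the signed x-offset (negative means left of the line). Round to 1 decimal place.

≈ 106.7 mm

Total weight = 6.7 + 6.6 + 7.4 = 20.7.
Σw·x = 6.7·429 + 6.6·200 + 7.4·431 = 7383.7, so x̄ = 7383.7/20.7 ≈ 356.70.
Difference: 356.70 − 250 ≈ 106.70.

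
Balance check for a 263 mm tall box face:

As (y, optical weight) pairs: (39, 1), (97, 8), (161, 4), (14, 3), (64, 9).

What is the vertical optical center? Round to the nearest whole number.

Total weight = 1 + 8 + 4 + 3 + 9 = 25.
y: (1·39 + 8·97 + 4·161 + 3·14 + 9·64) / 25 = 2077 / 25 ≈ 83.08

y ≈ 83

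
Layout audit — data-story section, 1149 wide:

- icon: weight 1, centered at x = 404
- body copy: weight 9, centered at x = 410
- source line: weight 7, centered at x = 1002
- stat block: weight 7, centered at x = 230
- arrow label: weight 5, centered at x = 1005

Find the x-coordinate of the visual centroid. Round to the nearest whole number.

Σw = 1 + 9 + 7 + 7 + 5 = 29.
x: (1·404 + 9·410 + 7·1002 + 7·230 + 5·1005) / 29 = 17743 / 29 ≈ 611.83

x ≈ 612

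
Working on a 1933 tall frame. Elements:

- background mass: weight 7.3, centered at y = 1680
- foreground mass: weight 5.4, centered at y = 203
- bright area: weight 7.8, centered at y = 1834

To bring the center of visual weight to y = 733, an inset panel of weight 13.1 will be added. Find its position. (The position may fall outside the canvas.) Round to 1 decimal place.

New total weight: (7.3 + 5.4 + 7.8) + 13.1 = 33.6.
Along y: (27665.4 + 13.1·y) / 33.6 = 733 (existing moment 7.3·1680 + 5.4·203 + 7.8·1834 = 27665.4) ⇒ y = (24628.8 − 27665.4) / 13.1 ≈ -231.80.

y ≈ -231.8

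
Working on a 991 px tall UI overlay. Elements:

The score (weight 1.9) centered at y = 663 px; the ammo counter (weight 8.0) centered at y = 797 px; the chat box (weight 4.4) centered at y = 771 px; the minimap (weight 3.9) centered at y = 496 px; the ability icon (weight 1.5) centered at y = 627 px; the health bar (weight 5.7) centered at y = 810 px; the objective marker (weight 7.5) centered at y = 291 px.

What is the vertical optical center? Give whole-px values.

Weights sum to 1.9 + 8.0 + 4.4 + 3.9 + 1.5 + 5.7 + 7.5 = 32.9.
y: moment 20702.5 / weight 32.9 ≈ 629.26

y ≈ 629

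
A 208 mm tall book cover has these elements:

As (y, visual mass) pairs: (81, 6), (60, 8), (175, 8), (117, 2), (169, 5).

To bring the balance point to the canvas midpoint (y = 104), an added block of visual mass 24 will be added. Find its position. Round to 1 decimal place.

y ≈ 86.1

With the added block, Σw becomes 6 + 8 + 8 + 2 + 5 + 24 = 53.
y: target moment 53×104 = 5512; current 6·81 + 8·60 + 8·175 + 2·117 + 5·169 = 3445; the added block supplies 2067, so y = 2067/24 ≈ 86.12.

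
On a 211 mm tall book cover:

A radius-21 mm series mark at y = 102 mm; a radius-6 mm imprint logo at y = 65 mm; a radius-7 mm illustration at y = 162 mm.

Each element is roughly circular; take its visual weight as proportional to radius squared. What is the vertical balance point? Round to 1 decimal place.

Weights ∝ r²: series mark 21² = 441, imprint logo 6² = 36, illustration 7² = 49; Σw = 526.
y-moment: 441·102 + 36·65 + 49·162 = 55260; centroid 55260/526 ≈ 105.06.

y ≈ 105.1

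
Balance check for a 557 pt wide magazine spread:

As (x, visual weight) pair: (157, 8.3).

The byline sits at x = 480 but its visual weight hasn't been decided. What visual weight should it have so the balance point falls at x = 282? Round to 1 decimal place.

The single fixed element contributes weight 8.3, moment 8.3·157 = 1303.1.
Set Σw·x/Σw = 282: (1303.1 + 480w) = 282·(8.3 + w).
Solving: w = (282·8.3 − 1303.1) / (480 − 282) = 1037.5 / 198 ≈ 5.24.

w ≈ 5.2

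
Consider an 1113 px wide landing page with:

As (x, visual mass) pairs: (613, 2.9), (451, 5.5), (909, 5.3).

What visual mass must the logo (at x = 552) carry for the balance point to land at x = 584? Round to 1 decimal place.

w ≈ 33.6

Fixed elements: Σw = 2.9 + 5.5 + 5.3 = 13.7, Σw·x = 2.9·613 + 5.5·451 + 5.3·909 = 9075.9.
For the centroid to hit 584: (9075.9 + w·552) / (13.7 + w) = 584.
Rearranging, w·(552 − 584) = 584·13.7 − 9075.9 = -1075.1, so w ≈ -1075.1/-32 = 33.60.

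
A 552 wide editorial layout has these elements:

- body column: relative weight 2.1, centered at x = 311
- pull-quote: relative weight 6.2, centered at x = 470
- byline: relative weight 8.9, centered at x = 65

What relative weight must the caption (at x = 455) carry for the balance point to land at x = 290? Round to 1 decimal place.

Fixed elements: Σw = 2.1 + 6.2 + 8.9 = 17.2, Σw·x = 2.1·311 + 6.2·470 + 8.9·65 = 4145.6.
Balance at x = 290 requires (4145.6 + w·455) / (17.2 + w) = 290.
So w = (290·17.2 − 4145.6)/(455 − 290) = 842.4/165 ≈ 5.11.

w ≈ 5.1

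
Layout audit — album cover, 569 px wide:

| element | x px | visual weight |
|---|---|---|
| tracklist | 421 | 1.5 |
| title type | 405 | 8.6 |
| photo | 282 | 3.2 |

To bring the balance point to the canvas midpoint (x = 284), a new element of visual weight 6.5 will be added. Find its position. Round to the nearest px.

After adding the new element, total weight = 1.5 + 8.6 + 3.2 + 6.5 = 19.8.
x: need Σw·x = 19.8·284 = 5623.2. Existing = 1.5·421 + 8.6·405 + 3.2·282 = 5016.9. Remainder 606.3 / 6.5 ≈ 93.28.

x ≈ 93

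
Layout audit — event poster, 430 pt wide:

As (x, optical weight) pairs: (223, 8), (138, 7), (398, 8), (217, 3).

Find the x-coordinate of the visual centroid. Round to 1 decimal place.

x ≈ 253.3

Weights sum to 8 + 7 + 8 + 3 = 26.
x: (8·223 + 7·138 + 8·398 + 3·217) / 26 = 6585 / 26 ≈ 253.27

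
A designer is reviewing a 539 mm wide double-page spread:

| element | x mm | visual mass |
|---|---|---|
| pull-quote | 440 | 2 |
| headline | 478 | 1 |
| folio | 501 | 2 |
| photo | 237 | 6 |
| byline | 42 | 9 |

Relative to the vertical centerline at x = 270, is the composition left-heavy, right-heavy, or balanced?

left-heavy

Weights sum to 2 + 1 + 2 + 6 + 9 = 20.
x: (2·440 + 1·478 + 2·501 + 6·237 + 9·42) / 20 = 4160 / 20 ≈ 208.00
208.0 lies left of the midline 270, so the layout is left-heavy.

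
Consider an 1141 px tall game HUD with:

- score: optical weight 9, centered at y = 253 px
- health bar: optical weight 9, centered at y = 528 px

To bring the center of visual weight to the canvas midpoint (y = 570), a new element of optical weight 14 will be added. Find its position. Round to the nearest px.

With the new element, Σw becomes 9 + 9 + 14 = 32.
y: target moment 32×570 = 18240; current 9·253 + 9·528 = 7029; the new element supplies 11211, so y = 11211/14 ≈ 800.79.

y ≈ 801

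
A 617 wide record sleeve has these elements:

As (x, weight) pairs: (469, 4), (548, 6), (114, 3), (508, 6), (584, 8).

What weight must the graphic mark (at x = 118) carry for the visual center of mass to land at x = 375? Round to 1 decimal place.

Known weights sum to 4 + 6 + 3 + 6 + 8 = 27; their moment is 4·469 + 6·548 + 3·114 + 6·508 + 8·584 = 13226.
Set Σw·x/Σw = 375: (13226 + 118w) = 375·(27 + w).
So w = (375·27 − 13226)/(118 − 375) = -3101/-257 ≈ 12.07.

w ≈ 12.1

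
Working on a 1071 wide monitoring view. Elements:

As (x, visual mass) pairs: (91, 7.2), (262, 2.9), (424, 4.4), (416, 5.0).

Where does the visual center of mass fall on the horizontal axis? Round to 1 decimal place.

x ≈ 274.9

Weights sum to 7.2 + 2.9 + 4.4 + 5.0 = 19.5.
x-moment: 7.2·91 + 2.9·262 + 4.4·424 + 5.0·416 = 5360.6; centroid 5360.6/19.5 ≈ 274.90.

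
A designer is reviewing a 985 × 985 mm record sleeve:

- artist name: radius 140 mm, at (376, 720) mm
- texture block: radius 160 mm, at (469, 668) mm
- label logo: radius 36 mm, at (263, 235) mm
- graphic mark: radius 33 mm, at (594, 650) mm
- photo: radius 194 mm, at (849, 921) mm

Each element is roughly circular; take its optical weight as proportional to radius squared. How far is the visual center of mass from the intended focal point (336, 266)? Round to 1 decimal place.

≈ 588.6 mm

r² weights: artist name 140² = 19600, texture block 160² = 25600, label logo 36² = 1296, graphic mark 33² = 1089, photo 194² = 37636. Total = 85221.
x: (19600·376 + 25600·469 + 1296·263 + 1089·594 + 37636·849) / 85221 = 52316678 / 85221 ≈ 613.89
y: (19600·720 + 25600·668 + 1296·235 + 1089·650 + 37636·921) / 85221 = 66887966 / 85221 ≈ 784.88
From (336, 266): dx = 277.89, dy = 518.88, so the distance is √(dx²+dy²) ≈ 588.61.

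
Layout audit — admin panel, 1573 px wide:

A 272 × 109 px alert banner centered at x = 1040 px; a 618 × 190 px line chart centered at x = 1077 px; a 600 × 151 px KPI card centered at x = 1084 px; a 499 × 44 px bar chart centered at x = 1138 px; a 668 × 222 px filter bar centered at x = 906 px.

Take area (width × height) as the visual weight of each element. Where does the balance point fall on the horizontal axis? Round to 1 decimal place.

x ≈ 1017.0

Areas → weights: alert banner 272·109 = 29648, line chart 618·190 = 117420, KPI card 600·151 = 90600, bar chart 499·44 = 21956, filter bar 668·222 = 148296; Σw = 407920.
Σw·x = 29648·1040 + 117420·1077 + 90600·1084 + 21956·1138 + 148296·906 = 414847764, so x̄ = 414847764/407920 ≈ 1016.98.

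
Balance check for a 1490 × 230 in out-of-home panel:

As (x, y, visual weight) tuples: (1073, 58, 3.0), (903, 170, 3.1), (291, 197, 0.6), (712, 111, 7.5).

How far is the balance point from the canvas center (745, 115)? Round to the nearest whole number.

≈ 67 in

Weights sum to 3.0 + 3.1 + 0.6 + 7.5 = 14.2.
Σw·x = 3.0·1073 + 3.1·903 + 0.6·291 + 7.5·712 = 11532.9, so x̄ = 11532.9/14.2 ≈ 812.18.
Σw·y = 3.0·58 + 3.1·170 + 0.6·197 + 7.5·111 = 1651.7, so ȳ = 1651.7/14.2 ≈ 116.32.
Offset from (745, 115): Δx ≈ 67.18, Δy ≈ 1.32; distance = √(Δx² + Δy²) ≈ 67.19.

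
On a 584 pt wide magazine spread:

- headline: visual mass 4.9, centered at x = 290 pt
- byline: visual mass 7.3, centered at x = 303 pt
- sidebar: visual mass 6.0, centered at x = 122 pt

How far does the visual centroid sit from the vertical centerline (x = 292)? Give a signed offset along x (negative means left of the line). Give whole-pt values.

Total weight = 4.9 + 7.3 + 6.0 = 18.2.
Σw·x = 4.9·290 + 7.3·303 + 6.0·122 = 4364.9, so x̄ = 4364.9/18.2 ≈ 239.83.
Difference: 239.83 − 292 ≈ -52.17.

≈ -52 pt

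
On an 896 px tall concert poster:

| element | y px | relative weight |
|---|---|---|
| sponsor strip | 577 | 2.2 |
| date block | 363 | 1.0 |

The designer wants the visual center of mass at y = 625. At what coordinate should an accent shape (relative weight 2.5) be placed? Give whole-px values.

y ≈ 772

After adding the accent shape, total weight = 2.2 + 1.0 + 2.5 = 5.7.
Along y: (1632.4 + 2.5·y) / 5.7 = 625 (existing moment 2.2·577 + 1.0·363 = 1632.4) ⇒ y = (3562.5 − 1632.4) / 2.5 ≈ 772.04.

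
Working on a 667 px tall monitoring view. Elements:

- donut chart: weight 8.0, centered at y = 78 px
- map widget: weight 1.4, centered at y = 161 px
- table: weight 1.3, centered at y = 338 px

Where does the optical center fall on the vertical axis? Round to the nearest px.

Σw = 8.0 + 1.4 + 1.3 = 10.7.
y: (8.0·78 + 1.4·161 + 1.3·338) / 10.7 = 1288.8 / 10.7 ≈ 120.45

y ≈ 120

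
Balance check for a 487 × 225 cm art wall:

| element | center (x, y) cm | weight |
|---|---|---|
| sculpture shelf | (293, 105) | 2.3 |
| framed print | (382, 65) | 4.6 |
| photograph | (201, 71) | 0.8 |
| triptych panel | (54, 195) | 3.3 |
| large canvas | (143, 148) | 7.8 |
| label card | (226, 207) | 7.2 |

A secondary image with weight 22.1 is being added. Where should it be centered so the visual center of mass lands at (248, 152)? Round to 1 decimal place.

With the secondary image, Σw becomes 2.3 + 4.6 + 0.8 + 3.3 + 7.8 + 7.2 + 22.1 = 48.1.
x: target moment 48.1×248 = 11928.8; current 2.3·293 + 4.6·382 + 0.8·201 + 3.3·54 + 7.8·143 + 7.2·226 = 5512.7; the secondary image supplies 6416.1, so x = 6416.1/22.1 ≈ 290.32.
y: target moment 48.1×152 = 7311.2; current 2.3·105 + 4.6·65 + 0.8·71 + 3.3·195 + 7.8·148 + 7.2·207 = 3885.6; the secondary image supplies 3425.6, so y = 3425.6/22.1 ≈ 155.00.

(290.3, 155.0)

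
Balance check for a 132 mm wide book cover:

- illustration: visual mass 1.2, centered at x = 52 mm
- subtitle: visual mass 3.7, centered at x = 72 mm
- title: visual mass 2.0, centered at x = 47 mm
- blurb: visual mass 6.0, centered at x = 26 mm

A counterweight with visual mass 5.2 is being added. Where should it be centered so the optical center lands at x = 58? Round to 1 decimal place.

x ≈ 90.6

With the counterweight, Σw becomes 1.2 + 3.7 + 2.0 + 6.0 + 5.2 = 18.1.
Along x: (578.8 + 5.2·x) / 18.1 = 58 (existing moment 1.2·52 + 3.7·72 + 2.0·47 + 6.0·26 = 578.8) ⇒ x = (1049.8 − 578.8) / 5.2 ≈ 90.58.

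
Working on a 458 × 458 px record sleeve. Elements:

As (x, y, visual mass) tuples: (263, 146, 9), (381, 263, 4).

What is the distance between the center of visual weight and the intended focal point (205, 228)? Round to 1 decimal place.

≈ 104.9 px

Total weight = 9 + 4 = 13.
x-moment: 9·263 + 4·381 = 3891; centroid 3891/13 ≈ 299.31.
y-moment: 9·146 + 4·263 = 2366; centroid 2366/13 ≈ 182.00.
Relative to (205, 228): Δ = (94.31, -46.00); |Δ| = √(94.31² + -46.00²) ≈ 104.93.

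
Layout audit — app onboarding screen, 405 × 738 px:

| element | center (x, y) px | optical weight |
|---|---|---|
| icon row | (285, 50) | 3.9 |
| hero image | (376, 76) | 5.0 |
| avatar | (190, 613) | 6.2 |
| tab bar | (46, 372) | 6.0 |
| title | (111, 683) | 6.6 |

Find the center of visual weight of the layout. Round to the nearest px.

(187, 401)

Weights sum to 3.9 + 5.0 + 6.2 + 6.0 + 6.6 = 27.7.
x: (3.9·285 + 5.0·376 + 6.2·190 + 6.0·46 + 6.6·111) / 27.7 = 5178.1 / 27.7 ≈ 186.94
y: (3.9·50 + 5.0·76 + 6.2·613 + 6.0·372 + 6.6·683) / 27.7 = 11115.4 / 27.7 ≈ 401.28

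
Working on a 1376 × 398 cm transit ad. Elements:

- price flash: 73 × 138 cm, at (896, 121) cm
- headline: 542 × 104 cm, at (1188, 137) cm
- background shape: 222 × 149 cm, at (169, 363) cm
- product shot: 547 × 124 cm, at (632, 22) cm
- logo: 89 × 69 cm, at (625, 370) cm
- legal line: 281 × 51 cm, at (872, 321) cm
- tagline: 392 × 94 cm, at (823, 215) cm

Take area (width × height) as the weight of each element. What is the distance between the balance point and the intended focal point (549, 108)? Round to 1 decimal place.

≈ 220.3 cm

Taking area as weight: price flash 73·138 = 10074, headline 542·104 = 56368, background shape 222·149 = 33078, product shot 547·124 = 67828, logo 89·69 = 6141, legal line 281·51 = 14331, tagline 392·94 = 36848. Sum 224668.
Σw·x = 10074·896 + 56368·1188 + 33078·169 + 67828·632 + 6141·625 + 14331·872 + 36848·823 = 171109627, so x̄ = 171109627/224668 ≈ 761.61.
Σw·y = 10074·121 + 56368·137 + 33078·363 + 67828·22 + 6141·370 + 14331·321 + 36848·215 = 37235641, so ȳ = 37235641/224668 ≈ 165.74.
Offset from (549, 108): Δx ≈ 212.61, Δy ≈ 57.74; distance = √(Δx² + Δy²) ≈ 220.31.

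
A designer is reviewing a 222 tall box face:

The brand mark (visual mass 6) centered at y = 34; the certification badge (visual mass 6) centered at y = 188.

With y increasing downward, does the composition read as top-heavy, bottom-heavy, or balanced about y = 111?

Σw = 6 + 6 = 12.
y-moment: 6·34 + 6·188 = 1332; centroid 1332/12 ≈ 111.00.
The centroid 111.00 matches the midline at 111, so the layout is balanced.

balanced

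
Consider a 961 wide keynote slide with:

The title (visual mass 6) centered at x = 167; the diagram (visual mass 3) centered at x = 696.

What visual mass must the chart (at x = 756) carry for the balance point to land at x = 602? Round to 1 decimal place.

w ≈ 15.1

Known weights sum to 6 + 3 = 9; their moment is 6·167 + 3·696 = 3090.
Set Σw·x/Σw = 602: (3090 + 756w) = 602·(9 + w).
So w = (602·9 − 3090)/(756 − 602) = 2328/154 ≈ 15.12.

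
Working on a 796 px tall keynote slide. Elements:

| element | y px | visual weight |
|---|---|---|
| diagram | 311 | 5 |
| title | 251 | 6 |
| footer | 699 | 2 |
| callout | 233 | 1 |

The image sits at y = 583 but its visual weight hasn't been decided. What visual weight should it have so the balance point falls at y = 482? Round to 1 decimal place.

Fixed elements: Σw = 5 + 6 + 2 + 1 = 14, Σw·y = 5·311 + 6·251 + 2·699 + 1·233 = 4692.
Balance at y = 482 requires (4692 + w·583) / (14 + w) = 482.
Solving: w = (482·14 − 4692) / (583 − 482) = 2056 / 101 ≈ 20.36.

w ≈ 20.4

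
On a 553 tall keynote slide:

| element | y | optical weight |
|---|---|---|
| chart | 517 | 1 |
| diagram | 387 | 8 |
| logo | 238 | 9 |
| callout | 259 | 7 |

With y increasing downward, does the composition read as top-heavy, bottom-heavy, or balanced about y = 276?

Total weight = 1 + 8 + 9 + 7 = 25.
y: (1·517 + 8·387 + 9·238 + 7·259) / 25 = 7568 / 25 ≈ 302.72
Since 302.7 is below (larger y than) 276, the composition reads bottom-heavy.

bottom-heavy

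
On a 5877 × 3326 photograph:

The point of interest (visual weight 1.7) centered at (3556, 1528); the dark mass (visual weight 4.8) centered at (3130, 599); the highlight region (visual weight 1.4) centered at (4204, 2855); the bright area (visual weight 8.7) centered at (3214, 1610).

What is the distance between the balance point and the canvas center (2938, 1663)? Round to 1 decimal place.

≈ 446.0

Weights sum to 1.7 + 4.8 + 1.4 + 8.7 = 16.6.
Σw·x = 1.7·3556 + 4.8·3130 + 1.4·4204 + 8.7·3214 = 54916.6, so x̄ = 54916.6/16.6 ≈ 3308.23.
Σw·y = 1.7·1528 + 4.8·599 + 1.4·2855 + 8.7·1610 = 23476.8, so ȳ = 23476.8/16.6 ≈ 1414.27.
Offset from (2938, 1663): Δx ≈ 370.23, Δy ≈ -248.73; distance = √(Δx² + Δy²) ≈ 446.03.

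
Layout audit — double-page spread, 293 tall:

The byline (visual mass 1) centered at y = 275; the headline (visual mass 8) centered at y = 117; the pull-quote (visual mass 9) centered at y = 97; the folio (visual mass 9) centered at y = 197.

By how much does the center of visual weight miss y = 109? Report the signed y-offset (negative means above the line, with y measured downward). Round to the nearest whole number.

≈ 34

Total weight = 1 + 8 + 9 + 9 = 27.
y: (1·275 + 8·117 + 9·97 + 9·197) / 27 = 3857 / 27 ≈ 142.85
Against y = 109, that's 142.85 − 109 = 33.85.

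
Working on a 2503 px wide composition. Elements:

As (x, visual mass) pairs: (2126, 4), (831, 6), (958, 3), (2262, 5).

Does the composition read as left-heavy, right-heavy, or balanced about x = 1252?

right-heavy

Total weight = 4 + 6 + 3 + 5 = 18.
x-moment: 4·2126 + 6·831 + 3·958 + 5·2262 = 27674; centroid 27674/18 ≈ 1537.44.
1537.4 vs midline 1252 → right-heavy.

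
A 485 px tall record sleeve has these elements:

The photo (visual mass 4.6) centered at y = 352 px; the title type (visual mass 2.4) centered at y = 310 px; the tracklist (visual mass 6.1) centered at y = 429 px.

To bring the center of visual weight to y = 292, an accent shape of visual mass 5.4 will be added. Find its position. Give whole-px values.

y ≈ 78

New total weight: (4.6 + 2.4 + 6.1) + 5.4 = 18.5.
y: need Σw·y = 18.5·292 = 5402.0. Existing = 4.6·352 + 2.4·310 + 6.1·429 = 4980.1. Remainder 421.9 / 5.4 ≈ 78.13.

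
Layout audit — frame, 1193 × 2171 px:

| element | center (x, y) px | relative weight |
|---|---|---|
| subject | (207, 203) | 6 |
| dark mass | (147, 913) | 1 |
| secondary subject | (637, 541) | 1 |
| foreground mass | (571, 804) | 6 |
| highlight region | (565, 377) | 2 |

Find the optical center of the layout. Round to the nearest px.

(411, 516)

Weights sum to 6 + 1 + 1 + 6 + 2 = 16.
Σw·x = 6·207 + 1·147 + 1·637 + 6·571 + 2·565 = 6582, so x̄ = 6582/16 ≈ 411.38.
Σw·y = 6·203 + 1·913 + 1·541 + 6·804 + 2·377 = 8250, so ȳ = 8250/16 ≈ 515.62.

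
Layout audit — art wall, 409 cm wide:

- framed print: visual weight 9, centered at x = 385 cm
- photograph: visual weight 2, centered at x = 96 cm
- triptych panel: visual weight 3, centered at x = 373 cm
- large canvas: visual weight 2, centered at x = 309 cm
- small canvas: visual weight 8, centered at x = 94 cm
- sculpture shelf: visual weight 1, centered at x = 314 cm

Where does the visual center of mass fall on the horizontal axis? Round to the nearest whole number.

Weights sum to 9 + 2 + 3 + 2 + 8 + 1 = 25.
x: (9·385 + 2·96 + 3·373 + 2·309 + 8·94 + 1·314) / 25 = 6460 / 25 ≈ 258.40

x ≈ 258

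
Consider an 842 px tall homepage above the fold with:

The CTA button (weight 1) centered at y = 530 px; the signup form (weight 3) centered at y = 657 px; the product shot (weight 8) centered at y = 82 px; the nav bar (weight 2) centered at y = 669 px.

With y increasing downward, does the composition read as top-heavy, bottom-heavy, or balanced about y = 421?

top-heavy

Weights sum to 1 + 3 + 8 + 2 = 14.
y-moment: 1·530 + 3·657 + 8·82 + 2·669 = 4495; centroid 4495/14 ≈ 321.07.
321.1 vs midline 421 → top-heavy.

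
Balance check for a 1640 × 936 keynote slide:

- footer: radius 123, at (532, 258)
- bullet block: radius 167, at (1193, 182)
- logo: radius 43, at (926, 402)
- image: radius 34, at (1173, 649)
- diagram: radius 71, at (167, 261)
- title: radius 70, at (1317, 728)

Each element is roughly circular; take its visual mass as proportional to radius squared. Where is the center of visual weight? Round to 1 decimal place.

(923.5, 274.4)

r² weights: footer 123² = 15129, bullet block 167² = 27889, logo 43² = 1849, image 34² = 1156, diagram 71² = 5041, title 70² = 4900. Total = 55964.
Σw·x = 51683514; x̄ = 51683514/55964 ≈ 923.51.
Σw·y = 15355523; ȳ = 15355523/55964 ≈ 274.38.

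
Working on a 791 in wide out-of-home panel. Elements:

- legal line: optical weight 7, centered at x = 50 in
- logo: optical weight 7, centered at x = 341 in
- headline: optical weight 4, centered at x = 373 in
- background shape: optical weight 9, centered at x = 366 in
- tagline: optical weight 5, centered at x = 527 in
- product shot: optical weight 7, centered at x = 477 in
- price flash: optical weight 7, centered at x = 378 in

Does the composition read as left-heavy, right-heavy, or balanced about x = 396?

left-heavy

Σw = 7 + 7 + 4 + 9 + 5 + 7 + 7 = 46.
x: moment 16143 / weight 46 ≈ 350.93
350.9 vs midline 396 → left-heavy.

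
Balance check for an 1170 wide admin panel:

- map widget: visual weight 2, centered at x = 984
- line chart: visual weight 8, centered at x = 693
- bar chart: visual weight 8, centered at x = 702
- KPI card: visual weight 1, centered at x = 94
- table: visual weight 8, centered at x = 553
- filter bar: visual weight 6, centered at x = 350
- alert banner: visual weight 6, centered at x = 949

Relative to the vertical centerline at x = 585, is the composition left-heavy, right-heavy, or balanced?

right-heavy

Weights sum to 2 + 8 + 8 + 1 + 8 + 6 + 6 = 39.
x-moment: 2·984 + 8·693 + 8·702 + 1·94 + 8·553 + 6·350 + 6·949 = 25440; centroid 25440/39 ≈ 652.31.
652.3 lies right of the midline 585, so the layout is right-heavy.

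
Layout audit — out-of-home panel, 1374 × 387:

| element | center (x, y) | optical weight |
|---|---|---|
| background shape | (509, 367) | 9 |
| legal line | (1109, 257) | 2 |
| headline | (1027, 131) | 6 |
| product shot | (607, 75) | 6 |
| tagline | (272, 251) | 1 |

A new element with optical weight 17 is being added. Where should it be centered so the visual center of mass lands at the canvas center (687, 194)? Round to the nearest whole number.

(664, 156)

After adding the new element, total weight = 9 + 2 + 6 + 6 + 1 + 17 = 41.
x: target moment 41×687 = 28167; current 9·509 + 2·1109 + 6·1027 + 6·607 + 1·272 = 16875; the new element supplies 11292, so x = 11292/17 ≈ 664.24.
y: target moment 41×194 = 7954; current 9·367 + 2·257 + 6·131 + 6·75 + 1·251 = 5304; the new element supplies 2650, so y = 2650/17 ≈ 155.88.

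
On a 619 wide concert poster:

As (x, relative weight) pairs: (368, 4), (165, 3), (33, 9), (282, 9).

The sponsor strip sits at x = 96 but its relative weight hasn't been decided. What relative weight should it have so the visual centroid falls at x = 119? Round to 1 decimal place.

Existing Σw = 25 (4 + 3 + 9 + 9); existing moment 4·368 + 3·165 + 9·33 + 9·282 = 4802.
For the centroid to hit 119: (4802 + w·96) / (25 + w) = 119.
Rearranging, w·(96 − 119) = 119·25 − 4802 = -1827, so w ≈ -1827/-23 = 79.43.

w ≈ 79.4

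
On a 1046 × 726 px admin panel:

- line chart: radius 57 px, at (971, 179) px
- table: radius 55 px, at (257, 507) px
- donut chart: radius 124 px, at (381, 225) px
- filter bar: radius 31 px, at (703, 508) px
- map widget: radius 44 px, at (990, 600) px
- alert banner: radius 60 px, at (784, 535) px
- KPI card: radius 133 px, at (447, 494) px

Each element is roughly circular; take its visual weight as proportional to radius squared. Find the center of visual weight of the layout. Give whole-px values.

r² weights: line chart 57² = 3249, table 55² = 3025, donut chart 124² = 15376, filter bar 31² = 961, map widget 44² = 1936, alert banner 60² = 3600, KPI card 133² = 17689. Total = 45836.
x: (3249·971 + 3025·257 + 15376·381 + 961·703 + 1936·990 + 3600·784 + 17689·447) / 45836 = 23112066 / 45836 ≈ 504.23
y: (3249·179 + 3025·507 + 15376·225 + 961·508 + 1936·600 + 3600·535 + 17689·494) / 45836 = 17889000 / 45836 ≈ 390.28

(504, 390)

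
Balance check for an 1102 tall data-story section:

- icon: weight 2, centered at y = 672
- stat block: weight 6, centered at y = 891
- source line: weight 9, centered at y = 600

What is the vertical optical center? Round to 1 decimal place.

y ≈ 711.2

Total weight = 2 + 6 + 9 = 17.
y: (2·672 + 6·891 + 9·600) / 17 = 12090 / 17 ≈ 711.18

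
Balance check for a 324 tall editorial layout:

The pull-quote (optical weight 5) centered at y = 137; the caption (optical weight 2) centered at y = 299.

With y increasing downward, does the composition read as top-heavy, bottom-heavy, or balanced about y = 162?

bottom-heavy

Total weight = 5 + 2 = 7.
y: (5·137 + 2·299) / 7 = 1283 / 7 ≈ 183.29
Since 183.3 is below (larger y than) 162, the composition reads bottom-heavy.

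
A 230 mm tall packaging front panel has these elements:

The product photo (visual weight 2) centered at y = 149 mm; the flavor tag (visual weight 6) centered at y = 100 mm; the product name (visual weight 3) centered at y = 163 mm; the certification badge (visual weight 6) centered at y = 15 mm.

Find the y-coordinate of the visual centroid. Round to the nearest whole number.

y ≈ 87

Weights sum to 2 + 6 + 3 + 6 = 17.
y: (2·149 + 6·100 + 3·163 + 6·15) / 17 = 1477 / 17 ≈ 86.88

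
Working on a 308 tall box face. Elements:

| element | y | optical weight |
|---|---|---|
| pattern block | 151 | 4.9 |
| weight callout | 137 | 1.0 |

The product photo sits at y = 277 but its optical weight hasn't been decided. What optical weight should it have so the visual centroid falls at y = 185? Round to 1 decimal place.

w ≈ 2.3

Fixed elements: Σw = 4.9 + 1.0 = 5.9, Σw·y = 4.9·151 + 1.0·137 = 876.9.
Balance at y = 185 requires (876.9 + w·277) / (5.9 + w) = 185.
So w = (185·5.9 − 876.9)/(277 − 185) = 214.6/92 ≈ 2.33.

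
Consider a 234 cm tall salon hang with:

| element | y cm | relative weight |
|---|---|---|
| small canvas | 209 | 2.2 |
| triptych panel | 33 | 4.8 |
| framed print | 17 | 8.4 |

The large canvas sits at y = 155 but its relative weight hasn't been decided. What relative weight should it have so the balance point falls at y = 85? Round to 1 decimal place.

Known weights sum to 2.2 + 4.8 + 8.4 = 15.4; their moment is 2.2·209 + 4.8·33 + 8.4·17 = 761.0.
Set Σw·y/Σw = 85: (761.0 + 155w) = 85·(15.4 + w).
Solving: w = (85·15.4 − 761.0) / (155 − 85) = 548.0 / 70 ≈ 7.83.

w ≈ 7.8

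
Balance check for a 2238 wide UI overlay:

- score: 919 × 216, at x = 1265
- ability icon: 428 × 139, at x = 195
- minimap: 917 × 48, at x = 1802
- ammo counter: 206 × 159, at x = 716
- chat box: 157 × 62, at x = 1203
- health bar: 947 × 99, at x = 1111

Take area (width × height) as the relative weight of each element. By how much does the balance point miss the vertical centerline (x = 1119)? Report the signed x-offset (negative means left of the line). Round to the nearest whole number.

≈ -21

Areas → weights: score 919·216 = 198504, ability icon 428·139 = 59492, minimap 917·48 = 44016, ammo counter 206·159 = 32754, chat box 157·62 = 9734, health bar 947·99 = 93753; Σw = 438253.
x: (198504·1265 + 59492·195 + 44016·1802 + 32754·716 + 9734·1203 + 93753·1111) / 438253 = 481346781 / 438253 ≈ 1098.33
Offset from x = 1119: 1098.33 − 1119 ≈ -20.67.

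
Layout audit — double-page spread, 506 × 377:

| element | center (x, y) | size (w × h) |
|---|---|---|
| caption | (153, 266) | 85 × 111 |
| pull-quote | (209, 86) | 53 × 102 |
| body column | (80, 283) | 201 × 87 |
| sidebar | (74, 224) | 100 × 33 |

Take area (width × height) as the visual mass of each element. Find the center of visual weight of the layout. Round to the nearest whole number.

(118, 243)

Areas: caption 85·111 = 9435, pull-quote 53·102 = 5406, body column 201·87 = 17487, sidebar 100·33 = 3300. Total weight = 35628.
Σw·x = 9435·153 + 5406·209 + 17487·80 + 3300·74 = 4216569, so x̄ = 4216569/35628 ≈ 118.35.
Σw·y = 9435·266 + 5406·86 + 17487·283 + 3300·224 = 8662647, so ȳ = 8662647/35628 ≈ 243.14.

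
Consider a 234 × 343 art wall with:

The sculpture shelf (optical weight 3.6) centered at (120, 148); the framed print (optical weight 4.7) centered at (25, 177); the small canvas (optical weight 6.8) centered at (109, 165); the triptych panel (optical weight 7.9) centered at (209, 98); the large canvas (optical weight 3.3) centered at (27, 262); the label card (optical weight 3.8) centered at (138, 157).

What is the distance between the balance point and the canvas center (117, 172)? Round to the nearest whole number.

≈ 15

Weights sum to 3.6 + 4.7 + 6.8 + 7.9 + 3.3 + 3.8 = 30.1.
Σw·x = 3.6·120 + 4.7·25 + 6.8·109 + 7.9·209 + 3.3·27 + 3.8·138 = 3555.3, so x̄ = 3555.3/30.1 ≈ 118.12.
Σw·y = 3.6·148 + 4.7·177 + 6.8·165 + 7.9·98 + 3.3·262 + 3.8·157 = 4722.1, so ȳ = 4722.1/30.1 ≈ 156.88.
From (117, 172): dx = 1.12, dy = -15.12, so the distance is √(dx²+dy²) ≈ 15.16.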